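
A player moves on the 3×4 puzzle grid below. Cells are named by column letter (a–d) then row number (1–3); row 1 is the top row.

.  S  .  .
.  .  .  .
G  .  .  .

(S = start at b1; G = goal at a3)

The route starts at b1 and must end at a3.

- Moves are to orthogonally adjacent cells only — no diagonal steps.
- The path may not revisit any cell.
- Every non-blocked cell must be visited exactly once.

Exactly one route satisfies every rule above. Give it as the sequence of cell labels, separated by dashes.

Need to visit all 12 open cells exactly once, starting at b1 and ending at a3.
Cell d1 has only two open neighbours (d2 and c1), so the path must pass straight through it: one of those is the cell it's entered from and the other is where it exits.
Route from b1: left 1 to a1, down 1 to a2, right 2 to c2, up 1 to c1, right 1 to d1, down 2 to d3, left 3 to a3 — 11 moves in all.
Check: all 12 open cells covered.

b1 - a1 - a2 - b2 - c2 - c1 - d1 - d2 - d3 - c3 - b3 - a3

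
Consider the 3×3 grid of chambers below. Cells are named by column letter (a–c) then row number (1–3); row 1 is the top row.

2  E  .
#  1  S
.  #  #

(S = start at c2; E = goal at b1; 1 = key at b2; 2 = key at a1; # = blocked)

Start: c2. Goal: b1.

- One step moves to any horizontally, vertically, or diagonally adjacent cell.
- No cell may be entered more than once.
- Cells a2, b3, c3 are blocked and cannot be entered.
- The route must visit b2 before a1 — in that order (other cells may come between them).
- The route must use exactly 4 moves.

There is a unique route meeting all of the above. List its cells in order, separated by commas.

c2, c1, b2, a1, b1

The waypoints must appear in the order b2, a1, with no cell reused.
Route from c2: up 1 to c1, down-left 1 to b2, up-left 1 to a1, right 1 to b1 — 4 moves in all.
Check: order respected (1 at step 2, 2 at step 3); 4 moves as required.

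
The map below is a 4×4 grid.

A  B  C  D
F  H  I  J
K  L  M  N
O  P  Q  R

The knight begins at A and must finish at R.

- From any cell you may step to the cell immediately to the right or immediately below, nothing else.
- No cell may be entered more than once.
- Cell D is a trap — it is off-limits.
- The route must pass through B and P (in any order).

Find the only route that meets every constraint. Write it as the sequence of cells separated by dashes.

Moves only go right or down, so the column and row indices never decrease.
Route from A: right to B, 3× down (reaching P), 2× right (reaching R) — 6 moves in all.
Check: all required cells visited.

A - B - H - L - P - Q - R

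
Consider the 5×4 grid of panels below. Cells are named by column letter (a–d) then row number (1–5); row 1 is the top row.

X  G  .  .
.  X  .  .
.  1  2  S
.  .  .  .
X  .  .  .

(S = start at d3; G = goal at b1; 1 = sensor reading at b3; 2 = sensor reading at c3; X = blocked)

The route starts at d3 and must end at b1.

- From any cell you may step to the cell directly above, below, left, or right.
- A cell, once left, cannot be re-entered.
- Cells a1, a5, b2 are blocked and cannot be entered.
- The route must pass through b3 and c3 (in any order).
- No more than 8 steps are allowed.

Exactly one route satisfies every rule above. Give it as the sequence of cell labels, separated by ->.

d3 -> d4 -> c4 -> b4 -> b3 -> c3 -> c2 -> c1 -> b1

The 8-move cap with required stops at b3, c3 leaves no slack for detours.
Route from d3: down to d4, 2× left (reaching b4), up to b3, right to c3, 2× up (reaching c1), left to b1 — 8 moves in all.
Check: all required cells visited; 8 ≤ 8 moves.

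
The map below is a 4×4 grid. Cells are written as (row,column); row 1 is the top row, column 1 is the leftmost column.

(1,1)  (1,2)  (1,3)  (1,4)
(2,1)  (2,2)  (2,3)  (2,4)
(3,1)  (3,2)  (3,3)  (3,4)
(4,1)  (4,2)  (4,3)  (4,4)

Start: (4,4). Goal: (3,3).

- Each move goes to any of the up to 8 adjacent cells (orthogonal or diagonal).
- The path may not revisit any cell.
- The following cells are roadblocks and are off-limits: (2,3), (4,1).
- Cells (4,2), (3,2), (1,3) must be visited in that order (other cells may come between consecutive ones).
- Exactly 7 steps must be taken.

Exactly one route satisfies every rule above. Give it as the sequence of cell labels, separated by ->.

The waypoints must appear in the order (4,2), (3,2), (1,3), with no cell reused.
Route from (4,4): 2× left (reaching (4,2)), 2× up (reaching (2,2)), up-right to (1,3), down-right to (2,4), down-left to (3,3) — 7 moves in all.
Check: order respected ((4,2) at step 2, (3,2) at step 3, (1,3) at step 5); 7 moves as required.

(4,4) -> (4,3) -> (4,2) -> (3,2) -> (2,2) -> (1,3) -> (2,4) -> (3,3)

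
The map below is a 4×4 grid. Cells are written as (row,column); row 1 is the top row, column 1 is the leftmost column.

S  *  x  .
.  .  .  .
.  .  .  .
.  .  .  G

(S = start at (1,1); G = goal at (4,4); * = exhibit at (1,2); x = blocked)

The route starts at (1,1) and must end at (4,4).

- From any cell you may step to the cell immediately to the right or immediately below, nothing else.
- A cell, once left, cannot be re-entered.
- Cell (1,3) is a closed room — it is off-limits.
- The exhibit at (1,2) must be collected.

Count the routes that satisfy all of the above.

6

A right/down-only route from (1,1) to (4,4) makes exactly 3 down-moves and 3 right-moves in some order.
With no other constraints that would be C(6,3) = 20 routes.
Split at (1,2) and multiply the segment counts (each segment already excludes blocked cells): (1,1)→(1,2): 1; (1,2)→(4,4): 6; product = 6.
That gives 6 routes.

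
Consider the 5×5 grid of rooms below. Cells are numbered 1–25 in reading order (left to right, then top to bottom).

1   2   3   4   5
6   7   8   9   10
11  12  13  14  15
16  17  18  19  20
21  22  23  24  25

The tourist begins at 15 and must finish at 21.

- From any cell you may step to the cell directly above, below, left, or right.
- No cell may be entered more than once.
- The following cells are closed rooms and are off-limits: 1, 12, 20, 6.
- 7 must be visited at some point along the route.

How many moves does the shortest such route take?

12

Any route passes through 7 somewhere between 15 and 21. Summing Manhattan distances along the two legs (15 → 7 → 21) gives a lower bound of 4 + 4 = 8 moves.
That bound ignores the blocked cells. Measuring each leg by the fewest moves that actually steer around them (15→7: 4; 7→21: 6) raises the lower bound to 10.
The shortest route satisfying every rule uses 12 moves: 15 → 10 → 5 → 4 → 3 → 2 → 7 → 8 → 13 → 18 → 23 → 22 → 21.
The no-revisit rule (legs can't share cells) pushes the minimum above the 10-move bound; an exhaustive check rules out every length from 10 to 11, leaving 12 as the minimum.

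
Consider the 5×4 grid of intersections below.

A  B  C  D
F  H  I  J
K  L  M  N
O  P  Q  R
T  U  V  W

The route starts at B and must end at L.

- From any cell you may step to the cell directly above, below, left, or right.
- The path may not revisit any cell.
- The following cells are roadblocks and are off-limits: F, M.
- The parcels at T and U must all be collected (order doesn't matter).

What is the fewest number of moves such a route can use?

Any route passes through T and U in some order between B and L. Summing Manhattan distances along each leg and taking the cheapest ordering (B → U → T → L) gives a lower bound of 4 + 1 + 3 = 8 moves.
The shortest route satisfying every rule uses 12 moves: B → H → I → J → N → R → W → V → U → T → O → K → L.
The no-revisit rule (legs can't share cells) pushes the minimum above the 8-move bound; an exhaustive check rules out every length from 8 to 11 (on a 4-connected grid the length of any start-to-goal walk has the same parity as the Manhattan bound, so only lengths 8, 10, 12, … need checking), leaving 12 as the minimum.

12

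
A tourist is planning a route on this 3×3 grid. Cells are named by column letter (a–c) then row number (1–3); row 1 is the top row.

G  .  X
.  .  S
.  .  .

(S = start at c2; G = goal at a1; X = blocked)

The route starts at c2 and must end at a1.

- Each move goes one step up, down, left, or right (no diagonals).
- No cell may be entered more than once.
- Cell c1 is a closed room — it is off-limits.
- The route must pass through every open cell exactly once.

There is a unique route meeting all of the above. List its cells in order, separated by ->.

c2 -> c3 -> b3 -> a3 -> a2 -> b2 -> b1 -> a1

Need to visit all 8 open cells exactly once, starting at c2 and ending at a1.
Cell c3 has only two open neighbours (c2 and b3), so the path must pass straight through it: one of those is the cell it's entered from and the other is where it exits.
Route from c2: down 1 to c3, left 2 to a3, up 1 to a2, right 1 to b2, up 1 to b1, left 1 to a1 — 7 moves in all.
Check: all 8 open cells covered.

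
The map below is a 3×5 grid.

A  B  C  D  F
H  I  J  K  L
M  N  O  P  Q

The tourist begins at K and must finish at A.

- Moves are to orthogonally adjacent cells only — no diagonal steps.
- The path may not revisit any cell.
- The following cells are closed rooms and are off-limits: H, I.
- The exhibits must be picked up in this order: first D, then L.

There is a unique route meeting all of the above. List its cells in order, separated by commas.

The waypoints must appear in the order D, L, with no cell reused.
Route from K: up 1 to D, right 1 to F, down 2 to Q, left 2 to O, up 2 to C, left 2 to A — 10 moves in all.
Check: order respected (D at step 1, L at step 3).

K, D, F, L, Q, P, O, J, C, B, A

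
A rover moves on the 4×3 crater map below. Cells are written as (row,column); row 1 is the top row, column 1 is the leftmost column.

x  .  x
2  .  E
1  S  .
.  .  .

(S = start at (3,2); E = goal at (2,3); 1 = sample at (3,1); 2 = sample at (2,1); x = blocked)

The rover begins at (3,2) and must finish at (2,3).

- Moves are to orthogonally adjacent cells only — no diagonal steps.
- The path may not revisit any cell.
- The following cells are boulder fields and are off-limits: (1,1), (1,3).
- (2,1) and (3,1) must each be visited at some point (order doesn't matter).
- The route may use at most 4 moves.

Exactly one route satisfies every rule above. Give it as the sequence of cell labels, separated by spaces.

(3,2) (3,1) (2,1) (2,2) (2,3)

The 4-move cap with required stops at (2,1), (3,1) leaves no slack for detours.
Route from (3,2): left to (3,1), up to (2,1), 2× right (reaching (2,3)) — 4 moves in all.
Check: all required cells visited; 4 ≤ 4 moves.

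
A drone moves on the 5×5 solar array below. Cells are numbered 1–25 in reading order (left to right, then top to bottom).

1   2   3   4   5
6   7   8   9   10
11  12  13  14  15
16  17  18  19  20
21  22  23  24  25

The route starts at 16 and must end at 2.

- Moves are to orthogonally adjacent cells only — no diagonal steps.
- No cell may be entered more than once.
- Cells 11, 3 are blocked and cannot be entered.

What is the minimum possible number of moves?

4

The Manhattan distance from 16 to 2 is |4−1| + |1−2| = 4, so at least 4 moves are needed.
A route of 4 moves achieves this: 16 → 17 → 12 → 7 → 2.
Since 4 matches the lower bound, it is optimal.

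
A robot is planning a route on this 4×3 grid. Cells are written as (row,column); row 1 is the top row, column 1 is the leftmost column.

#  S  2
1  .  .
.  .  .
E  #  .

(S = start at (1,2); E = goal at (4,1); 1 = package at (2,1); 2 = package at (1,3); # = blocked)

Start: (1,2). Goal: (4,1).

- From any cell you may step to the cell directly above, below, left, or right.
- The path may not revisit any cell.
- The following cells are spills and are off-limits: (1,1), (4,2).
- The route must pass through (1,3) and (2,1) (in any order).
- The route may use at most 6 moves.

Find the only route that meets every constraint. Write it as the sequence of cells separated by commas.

(1,2), (1,3), (2,3), (2,2), (2,1), (3,1), (4,1)

Any route must reach (1,3) and (2,1) and still end at (4,1) within 6 moves, so the order of the required stops is forced.
Route from (1,2): right 1 to (1,3), down 1 to (2,3), left 2 to (2,1), down 2 to (4,1) — 6 moves in all.
Check: all required cells visited; 6 ≤ 6 moves.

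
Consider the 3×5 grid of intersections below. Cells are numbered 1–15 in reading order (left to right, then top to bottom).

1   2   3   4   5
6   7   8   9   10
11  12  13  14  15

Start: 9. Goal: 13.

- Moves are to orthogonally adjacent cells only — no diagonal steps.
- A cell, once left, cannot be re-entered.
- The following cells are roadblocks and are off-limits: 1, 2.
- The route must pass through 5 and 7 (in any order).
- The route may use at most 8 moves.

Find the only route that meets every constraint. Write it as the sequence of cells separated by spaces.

9 10 5 4 3 8 7 12 13

Any route must reach 5 and 7 and still end at 13 within 8 moves, so the order of the required stops is forced.
Route from 9: right 1 to 10, up 1 to 5, left 2 to 3, down 1 to 8, left 1 to 7, down 1 to 12, right 1 to 13 — 8 moves in all.
Check: all required cells visited; 8 ≤ 8 moves.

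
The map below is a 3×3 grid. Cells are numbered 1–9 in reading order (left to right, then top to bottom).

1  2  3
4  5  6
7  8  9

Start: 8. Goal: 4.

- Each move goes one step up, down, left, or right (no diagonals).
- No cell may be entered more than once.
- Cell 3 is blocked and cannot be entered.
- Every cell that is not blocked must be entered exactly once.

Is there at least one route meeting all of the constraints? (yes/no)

Colour the cells like a checkerboard: each orthogonal step flips colour, so a Hamiltonian route alternates colours. Here there are 4 cells of one colour and 4 of the other, with start on the same colour as the goal — the counts and endpoints can't be arranged into an alternating sequence of length 8, so no Hamiltonian route exists.

no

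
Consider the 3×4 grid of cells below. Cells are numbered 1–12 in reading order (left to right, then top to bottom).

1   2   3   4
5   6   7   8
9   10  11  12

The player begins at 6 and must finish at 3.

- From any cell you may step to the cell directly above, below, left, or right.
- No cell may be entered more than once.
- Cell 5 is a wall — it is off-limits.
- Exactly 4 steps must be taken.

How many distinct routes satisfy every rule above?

Need simple routes of exactly 4 moves from 6 to 3 (Manhattan distance 2, so 1 moves are spent on a detour and 1 undoing it).
Enumerating: 6 10 11 7 3 | 6 7 8 4 3.
That gives 2 routes.

2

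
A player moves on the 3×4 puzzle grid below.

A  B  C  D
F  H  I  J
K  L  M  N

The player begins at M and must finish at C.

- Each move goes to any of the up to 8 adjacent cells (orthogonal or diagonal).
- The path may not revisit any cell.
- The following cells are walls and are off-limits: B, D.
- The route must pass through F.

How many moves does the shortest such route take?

Any route passes through F somewhere between M and C. Summing Chebyshev distances along the two legs (M → F → C) gives a lower bound of 2 + 2 = 4 moves.
A route of 4 moves achieves this: M → L → F → H → C.
Since 4 matches the lower bound, it is optimal.

4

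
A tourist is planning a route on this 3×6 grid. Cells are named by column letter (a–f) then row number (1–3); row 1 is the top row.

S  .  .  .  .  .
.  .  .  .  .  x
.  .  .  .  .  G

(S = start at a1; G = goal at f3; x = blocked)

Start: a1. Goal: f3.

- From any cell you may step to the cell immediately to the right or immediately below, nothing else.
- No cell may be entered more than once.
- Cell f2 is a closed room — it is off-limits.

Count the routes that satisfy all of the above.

15

A right/down-only route from a1 to f3 makes exactly 2 down-moves and 5 right-moves in some order.
With no other constraints that would be C(7,2) = 21 routes.
Subtract routes through each blocked cell (inclusion–exclusion for overlaps): − through f2: 6 → 15.
That gives 15 routes.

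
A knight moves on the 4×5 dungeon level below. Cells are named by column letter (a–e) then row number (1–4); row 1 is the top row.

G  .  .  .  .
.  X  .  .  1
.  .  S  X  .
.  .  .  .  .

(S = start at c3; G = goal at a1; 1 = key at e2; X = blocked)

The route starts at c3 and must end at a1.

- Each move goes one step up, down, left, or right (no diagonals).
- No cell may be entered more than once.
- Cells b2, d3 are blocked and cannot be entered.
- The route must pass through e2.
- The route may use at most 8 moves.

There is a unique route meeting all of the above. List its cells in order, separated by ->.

c3 -> c2 -> d2 -> e2 -> e1 -> d1 -> c1 -> b1 -> a1

Any route must reach e2 and still end at a1 within 8 moves, so the order of the required stops is forced.
Route from c3: up 1 to c2, right 2 to e2, up 1 to e1, left 4 to a1 — 8 moves in all.
Check: all required cells visited; 8 ≤ 8 moves.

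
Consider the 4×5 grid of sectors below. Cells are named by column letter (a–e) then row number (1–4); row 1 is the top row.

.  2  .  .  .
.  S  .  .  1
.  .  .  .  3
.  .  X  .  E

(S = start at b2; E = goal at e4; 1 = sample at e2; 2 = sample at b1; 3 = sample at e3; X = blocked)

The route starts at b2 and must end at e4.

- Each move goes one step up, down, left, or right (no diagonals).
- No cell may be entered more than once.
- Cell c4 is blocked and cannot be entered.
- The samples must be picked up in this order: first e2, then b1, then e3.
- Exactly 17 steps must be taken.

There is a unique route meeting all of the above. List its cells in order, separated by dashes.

The waypoints must appear in the order e2, b1, e3, with no cell reused.
Route from b2: 3× right (reaching e2), up to e1, 4× left (reaching a1), 3× down (reaching a4), right to b4, up to b3, 3× right (reaching e3), down to e4 — 17 moves in all.
Check: order respected (1 at step 3, 2 at step 7, 3 at step 16); 17 moves as required.

b2 - c2 - d2 - e2 - e1 - d1 - c1 - b1 - a1 - a2 - a3 - a4 - b4 - b3 - c3 - d3 - e3 - e4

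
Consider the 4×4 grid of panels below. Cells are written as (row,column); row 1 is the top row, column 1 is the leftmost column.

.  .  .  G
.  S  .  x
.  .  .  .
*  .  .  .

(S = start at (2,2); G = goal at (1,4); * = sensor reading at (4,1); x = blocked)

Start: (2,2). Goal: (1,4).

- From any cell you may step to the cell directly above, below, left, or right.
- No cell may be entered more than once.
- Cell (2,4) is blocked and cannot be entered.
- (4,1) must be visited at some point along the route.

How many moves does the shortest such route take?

9

Any route passes through (4,1) somewhere between (2,2) and (1,4). Summing Manhattan distances along the two legs ((2,2) → (4,1) → (1,4)) gives a lower bound of 3 + 6 = 9 moves.
A route of 9 moves achieves this: (2,2) → (3,2) → (4,2) → (4,1) → (3,1) → (2,1) → (1,1) → (1,2) → (1,3) → (1,4).
Since 9 matches the lower bound, it is optimal.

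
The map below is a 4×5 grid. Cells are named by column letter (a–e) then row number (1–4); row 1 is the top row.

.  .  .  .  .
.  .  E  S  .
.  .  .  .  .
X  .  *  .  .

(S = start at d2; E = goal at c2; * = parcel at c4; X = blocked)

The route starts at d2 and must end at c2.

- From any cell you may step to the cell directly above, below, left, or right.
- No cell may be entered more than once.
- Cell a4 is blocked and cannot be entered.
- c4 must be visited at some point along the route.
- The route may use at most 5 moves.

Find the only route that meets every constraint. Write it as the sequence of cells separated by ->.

The 5-move cap with required stops at c4 leaves no slack for detours.
Route from d2: down 2 to d4, left 1 to c4, up 2 to c2 — 5 moves in all.
Check: all required cells visited; 5 ≤ 5 moves.

d2 -> d3 -> d4 -> c4 -> c3 -> c2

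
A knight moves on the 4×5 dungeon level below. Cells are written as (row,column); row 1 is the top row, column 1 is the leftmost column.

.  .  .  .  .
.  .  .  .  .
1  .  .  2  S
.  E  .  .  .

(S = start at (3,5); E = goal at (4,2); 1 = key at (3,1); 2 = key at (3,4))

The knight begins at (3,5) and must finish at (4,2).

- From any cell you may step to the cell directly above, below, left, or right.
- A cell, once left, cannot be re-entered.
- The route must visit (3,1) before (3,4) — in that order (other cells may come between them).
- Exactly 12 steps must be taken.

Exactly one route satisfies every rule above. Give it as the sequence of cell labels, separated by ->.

The waypoints must appear in the order (3,1), (3,4), with no cell reused.
Route from (3,5): up to (2,5), 4× left (reaching (2,1)), down to (3,1), 3× right (reaching (3,4)), down to (4,4), 2× left (reaching (4,2)) — 12 moves in all.
Check: order respected (1 at step 6, 2 at step 9); 12 moves as required.

(3,5) -> (2,5) -> (2,4) -> (2,3) -> (2,2) -> (2,1) -> (3,1) -> (3,2) -> (3,3) -> (3,4) -> (4,4) -> (4,3) -> (4,2)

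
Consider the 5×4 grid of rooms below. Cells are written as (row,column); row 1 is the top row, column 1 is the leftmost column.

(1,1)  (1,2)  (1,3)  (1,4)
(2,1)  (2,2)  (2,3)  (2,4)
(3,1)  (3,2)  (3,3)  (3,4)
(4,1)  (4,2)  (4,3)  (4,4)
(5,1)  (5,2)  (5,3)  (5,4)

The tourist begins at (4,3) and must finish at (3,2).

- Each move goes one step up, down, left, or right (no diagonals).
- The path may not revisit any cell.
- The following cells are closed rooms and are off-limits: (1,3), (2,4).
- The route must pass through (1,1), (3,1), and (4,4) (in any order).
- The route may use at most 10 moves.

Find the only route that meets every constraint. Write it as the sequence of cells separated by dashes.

Any route must reach (1,1), (3,1), and (4,4) and still end at (3,2) within 10 moves, so the order of the required stops is forced.
Route from (4,3): right 1 to (4,4), up 1 to (3,4), left 1 to (3,3), up 1 to (2,3), left 1 to (2,2), up 1 to (1,2), left 1 to (1,1), down 2 to (3,1), right 1 to (3,2) — 10 moves in all.
Check: all required cells visited; 10 ≤ 10 moves.

(4,3) - (4,4) - (3,4) - (3,3) - (2,3) - (2,2) - (1,2) - (1,1) - (2,1) - (3,1) - (3,2)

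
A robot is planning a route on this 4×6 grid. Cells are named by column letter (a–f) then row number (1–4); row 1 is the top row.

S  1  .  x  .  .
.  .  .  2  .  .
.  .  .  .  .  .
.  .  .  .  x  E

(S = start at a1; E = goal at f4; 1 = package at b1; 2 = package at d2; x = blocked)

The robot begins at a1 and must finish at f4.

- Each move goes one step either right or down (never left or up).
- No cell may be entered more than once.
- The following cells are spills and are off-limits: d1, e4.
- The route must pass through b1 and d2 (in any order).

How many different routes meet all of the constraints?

6

A right/down-only route from a1 to f4 makes exactly 3 down-moves and 5 right-moves in some order.
With no other constraints that would be C(8,3) = 56 routes.
A monotone route can only reach the required cells in the order b1, d2, so split there and multiply the segment counts (each segment already excludes blocked cells): a1→b1: 1; b1→d2: 2; d2→f4: 3; product = 6.
That gives 6 routes.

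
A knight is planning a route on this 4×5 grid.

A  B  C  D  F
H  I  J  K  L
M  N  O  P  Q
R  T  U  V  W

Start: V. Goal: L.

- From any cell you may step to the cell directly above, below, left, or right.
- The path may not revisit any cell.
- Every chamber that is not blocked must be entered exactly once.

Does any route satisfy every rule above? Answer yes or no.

One route that works: V → W → Q → P → K → J → O → U → T → R → M → N → I → H → A → B → C → D → F → L.

yes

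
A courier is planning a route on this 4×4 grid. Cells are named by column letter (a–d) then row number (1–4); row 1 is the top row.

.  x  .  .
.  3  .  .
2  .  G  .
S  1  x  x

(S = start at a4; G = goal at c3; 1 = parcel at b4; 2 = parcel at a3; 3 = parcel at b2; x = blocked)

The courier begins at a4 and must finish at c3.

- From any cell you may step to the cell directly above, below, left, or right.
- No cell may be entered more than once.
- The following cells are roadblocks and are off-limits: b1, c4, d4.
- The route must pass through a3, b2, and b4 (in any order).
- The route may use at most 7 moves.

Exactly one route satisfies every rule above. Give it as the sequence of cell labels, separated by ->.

a4 -> b4 -> b3 -> a3 -> a2 -> b2 -> c2 -> c3

Any route must reach a3, b2, and b4 and still end at c3 within 7 moves, so the order of the required stops is forced.
Route from a4: right to b4, up to b3, left to a3, up to a2, 2× right (reaching c2), down to c3 — 7 moves in all.
Check: all required cells visited; 7 ≤ 7 moves.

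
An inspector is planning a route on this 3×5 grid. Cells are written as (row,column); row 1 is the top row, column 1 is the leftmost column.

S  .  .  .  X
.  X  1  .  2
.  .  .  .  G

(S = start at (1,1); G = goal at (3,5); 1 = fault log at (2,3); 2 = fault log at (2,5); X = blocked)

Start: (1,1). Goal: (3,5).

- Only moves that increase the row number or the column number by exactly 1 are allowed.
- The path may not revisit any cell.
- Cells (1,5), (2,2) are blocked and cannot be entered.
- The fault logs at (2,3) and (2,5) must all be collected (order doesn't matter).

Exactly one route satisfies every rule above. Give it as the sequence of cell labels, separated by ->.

Moves only go right or down, so the column and row indices never decrease.
Route from (1,1): right 2 to (1,3), down 1 to (2,3), right 2 to (2,5), down 1 to (3,5) — 6 moves in all.
Check: all required cells visited.

(1,1) -> (1,2) -> (1,3) -> (2,3) -> (2,4) -> (2,5) -> (3,5)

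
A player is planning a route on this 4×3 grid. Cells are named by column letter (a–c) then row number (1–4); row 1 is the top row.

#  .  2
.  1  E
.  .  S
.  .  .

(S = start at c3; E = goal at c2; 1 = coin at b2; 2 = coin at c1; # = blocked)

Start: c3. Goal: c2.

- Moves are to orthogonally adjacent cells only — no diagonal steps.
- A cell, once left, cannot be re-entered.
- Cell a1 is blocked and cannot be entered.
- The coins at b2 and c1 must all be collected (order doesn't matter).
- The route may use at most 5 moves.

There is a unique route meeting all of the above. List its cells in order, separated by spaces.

The 5-move cap with required stops at b2, c1 leaves no slack for detours.
Route from c3: left 1 to b3, up 2 to b1, right 1 to c1, down 1 to c2 — 5 moves in all.
Check: all required cells visited; 5 ≤ 5 moves.

c3 b3 b2 b1 c1 c2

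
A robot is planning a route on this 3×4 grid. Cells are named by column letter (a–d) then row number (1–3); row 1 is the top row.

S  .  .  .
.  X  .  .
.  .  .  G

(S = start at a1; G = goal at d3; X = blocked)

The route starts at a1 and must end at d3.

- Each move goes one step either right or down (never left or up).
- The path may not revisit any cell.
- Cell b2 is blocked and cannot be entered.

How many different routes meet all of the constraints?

A right/down-only route from a1 to d3 makes exactly 2 down-moves and 3 right-moves in some order.
With no other constraints that would be C(5,2) = 10 routes.
Subtract routes through each blocked cell (inclusion–exclusion for overlaps): − through b2: 6 → 4.
That gives 4 routes.

4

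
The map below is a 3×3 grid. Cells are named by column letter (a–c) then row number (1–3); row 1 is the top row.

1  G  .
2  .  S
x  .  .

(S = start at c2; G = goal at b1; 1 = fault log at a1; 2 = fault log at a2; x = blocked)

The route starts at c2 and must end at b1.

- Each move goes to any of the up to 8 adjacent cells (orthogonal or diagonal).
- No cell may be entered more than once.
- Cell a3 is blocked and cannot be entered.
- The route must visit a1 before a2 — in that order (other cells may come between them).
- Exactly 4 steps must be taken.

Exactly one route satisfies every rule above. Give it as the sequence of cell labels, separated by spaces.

The waypoints must appear in the order a1, a2, with no cell reused.
Route from c2: left 1 to b2, up-left 1 to a1, down 1 to a2, up-right 1 to b1 — 4 moves in all.
Check: order respected (1 at step 2, 2 at step 3); 4 moves as required.

c2 b2 a1 a2 b1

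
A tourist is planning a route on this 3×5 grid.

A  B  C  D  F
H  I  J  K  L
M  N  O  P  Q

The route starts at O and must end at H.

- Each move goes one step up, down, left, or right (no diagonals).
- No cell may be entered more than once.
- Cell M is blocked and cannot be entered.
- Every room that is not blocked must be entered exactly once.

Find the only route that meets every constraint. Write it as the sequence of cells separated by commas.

O, N, I, J, K, P, Q, L, F, D, C, B, A, H

Need to visit all 14 open cells exactly once, starting at O and ending at H.
Cell F has only two open neighbours (L and D), so the path must pass straight through it: one of those is the cell it's entered from and the other is where it exits.
Route from O: left 1 to N, up 1 to I, right 2 to K, down 1 to P, right 1 to Q, up 2 to F, left 4 to A, down 1 to H — 13 moves in all.
Check: all 14 open cells covered.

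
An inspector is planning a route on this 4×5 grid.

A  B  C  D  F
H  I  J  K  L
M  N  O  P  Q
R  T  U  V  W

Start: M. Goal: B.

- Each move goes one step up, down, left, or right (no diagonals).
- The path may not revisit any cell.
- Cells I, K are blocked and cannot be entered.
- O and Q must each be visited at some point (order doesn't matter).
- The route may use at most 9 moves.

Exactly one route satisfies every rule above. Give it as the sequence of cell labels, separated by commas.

M, N, O, P, Q, L, F, D, C, B

Any route must reach O and Q and still end at B within 9 moves, so the order of the required stops is forced.
Route from M: right 4 to Q, up 2 to F, left 3 to B — 9 moves in all.
Check: all required cells visited; 9 ≤ 9 moves.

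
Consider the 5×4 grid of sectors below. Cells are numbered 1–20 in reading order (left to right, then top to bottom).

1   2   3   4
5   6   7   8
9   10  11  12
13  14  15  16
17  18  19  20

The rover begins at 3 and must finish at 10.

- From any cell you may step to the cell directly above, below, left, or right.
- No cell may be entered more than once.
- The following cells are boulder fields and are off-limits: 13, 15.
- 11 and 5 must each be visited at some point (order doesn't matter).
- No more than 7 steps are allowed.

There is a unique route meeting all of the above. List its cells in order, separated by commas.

The budget equals the shortest possible length, so every move has to be on a shortest route through the required cells.
Route from 3: 2× left (reaching 1), down to 5, 2× right (reaching 7), down to 11, left to 10 — 7 moves in all.
Check: all required cells visited; 7 ≤ 7 moves.

3, 2, 1, 5, 6, 7, 11, 10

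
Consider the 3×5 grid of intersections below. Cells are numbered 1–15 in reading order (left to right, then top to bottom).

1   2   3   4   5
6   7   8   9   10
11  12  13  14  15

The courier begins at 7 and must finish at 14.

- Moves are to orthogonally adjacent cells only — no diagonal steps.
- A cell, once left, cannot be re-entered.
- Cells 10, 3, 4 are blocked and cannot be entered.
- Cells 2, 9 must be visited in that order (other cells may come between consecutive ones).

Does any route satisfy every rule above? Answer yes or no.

One route that works: 7 → 2 → 1 → 6 → 11 → 12 → 13 → 8 → 9 → 14.

yes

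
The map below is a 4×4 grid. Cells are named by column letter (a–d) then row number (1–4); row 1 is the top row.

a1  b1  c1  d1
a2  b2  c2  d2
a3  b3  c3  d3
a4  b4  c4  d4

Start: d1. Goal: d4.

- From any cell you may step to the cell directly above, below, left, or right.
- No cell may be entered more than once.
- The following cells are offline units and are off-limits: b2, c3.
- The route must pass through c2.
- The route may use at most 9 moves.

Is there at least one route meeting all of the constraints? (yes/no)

One route that works: d1 → c1 → c2 → d2 → d3 → d4.

yes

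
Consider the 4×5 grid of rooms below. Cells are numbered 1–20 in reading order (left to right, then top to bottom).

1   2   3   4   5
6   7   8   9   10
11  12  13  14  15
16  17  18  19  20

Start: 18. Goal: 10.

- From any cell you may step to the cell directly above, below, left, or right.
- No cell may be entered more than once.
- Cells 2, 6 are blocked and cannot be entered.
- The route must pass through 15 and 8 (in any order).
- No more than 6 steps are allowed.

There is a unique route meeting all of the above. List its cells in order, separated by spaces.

The budget equals the shortest possible length, so every move has to be on a shortest route through the required cells.
Route from 18: up 2 to 8, right 1 to 9, down 1 to 14, right 1 to 15, up 1 to 10 — 6 moves in all.
Check: all required cells visited; 6 ≤ 6 moves.

18 13 8 9 14 15 10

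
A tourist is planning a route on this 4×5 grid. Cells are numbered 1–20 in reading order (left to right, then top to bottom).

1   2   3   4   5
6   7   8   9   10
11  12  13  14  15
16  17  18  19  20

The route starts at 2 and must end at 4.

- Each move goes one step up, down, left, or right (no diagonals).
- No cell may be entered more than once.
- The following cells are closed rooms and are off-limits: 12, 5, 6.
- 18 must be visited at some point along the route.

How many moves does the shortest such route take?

Any route passes through 18 somewhere between 2 and 4. Summing Manhattan distances along the two legs (2 → 18 → 4) gives a lower bound of 4 + 4 = 8 moves.
A route of 8 moves achieves this: 2 → 7 → 8 → 13 → 18 → 19 → 14 → 9 → 4.
Since 8 matches the lower bound, it is optimal.

8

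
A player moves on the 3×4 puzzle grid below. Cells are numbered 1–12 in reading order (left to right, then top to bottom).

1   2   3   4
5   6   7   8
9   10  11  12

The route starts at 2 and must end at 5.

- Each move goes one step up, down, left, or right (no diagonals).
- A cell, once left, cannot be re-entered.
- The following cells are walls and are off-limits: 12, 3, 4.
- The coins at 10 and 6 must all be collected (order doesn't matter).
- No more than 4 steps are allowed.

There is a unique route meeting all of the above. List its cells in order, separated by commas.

2, 6, 10, 9, 5

The 4-move cap with required stops at 10, 6 leaves no slack for detours.
Route from 2: down 2 to 10, left 1 to 9, up 1 to 5 — 4 moves in all.
Check: all required cells visited; 4 ≤ 4 moves.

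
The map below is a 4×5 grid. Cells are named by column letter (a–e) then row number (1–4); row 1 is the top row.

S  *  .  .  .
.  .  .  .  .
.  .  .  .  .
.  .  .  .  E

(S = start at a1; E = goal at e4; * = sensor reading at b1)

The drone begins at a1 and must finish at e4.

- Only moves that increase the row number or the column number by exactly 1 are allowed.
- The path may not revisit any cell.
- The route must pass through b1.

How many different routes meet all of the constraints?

A right/down-only route from a1 to e4 makes exactly 3 down-moves and 4 right-moves in some order.
With no other constraints that would be C(7,3) = 35 routes.
Split at b1 and multiply the segment counts: a1→b1: 1; b1→e4: 20; product = 20.
That gives 20 routes.

20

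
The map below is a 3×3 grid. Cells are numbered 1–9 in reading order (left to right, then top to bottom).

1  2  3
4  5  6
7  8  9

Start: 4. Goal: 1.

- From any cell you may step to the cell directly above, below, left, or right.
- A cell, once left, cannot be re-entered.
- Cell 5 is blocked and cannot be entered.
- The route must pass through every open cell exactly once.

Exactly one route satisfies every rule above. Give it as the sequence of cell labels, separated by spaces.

Need to visit all 8 open cells exactly once, starting at 4 and ending at 1.
Cell 9 has only two open neighbours (6 and 8), so the path must pass straight through it: one of those is the cell it's entered from and the other is where it exits.
Route from 4: down 1 to 7, right 2 to 9, up 2 to 3, left 2 to 1 — 7 moves in all.
Check: all 8 open cells covered.

4 7 8 9 6 3 2 1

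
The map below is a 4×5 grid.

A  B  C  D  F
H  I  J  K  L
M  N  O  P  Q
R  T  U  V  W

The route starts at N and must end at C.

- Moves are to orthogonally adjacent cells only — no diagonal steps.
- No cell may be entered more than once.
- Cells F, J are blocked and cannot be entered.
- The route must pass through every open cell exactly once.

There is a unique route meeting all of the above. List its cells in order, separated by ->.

N -> I -> B -> A -> H -> M -> R -> T -> U -> O -> P -> V -> W -> Q -> L -> K -> D -> C

Need to visit all 18 open cells exactly once, starting at N and ending at C.
Cell W has only two open neighbours (Q and V), so the path must pass straight through it: one of those is the cell it's entered from and the other is where it exits.
Route from N: up 2 to B, left 1 to A, down 3 to R, right 2 to U, up 1 to O, right 1 to P, down 1 to V, right 1 to W, up 2 to L, left 1 to K, up 1 to D, left 1 to C — 17 moves in all.
Check: all 18 open cells covered.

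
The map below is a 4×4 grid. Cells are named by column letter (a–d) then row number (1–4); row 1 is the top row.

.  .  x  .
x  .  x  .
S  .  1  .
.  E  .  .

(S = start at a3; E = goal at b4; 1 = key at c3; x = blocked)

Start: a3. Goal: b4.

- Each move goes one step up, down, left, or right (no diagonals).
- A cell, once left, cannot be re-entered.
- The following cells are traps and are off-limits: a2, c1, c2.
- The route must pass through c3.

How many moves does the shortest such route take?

Any route passes through c3 somewhere between a3 and b4. Summing Manhattan distances along the two legs (a3 → c3 → b4) gives a lower bound of 2 + 2 = 4 moves.
A route of 4 moves achieves this: a3 → b3 → c3 → c4 → b4.
Since 4 matches the lower bound, it is optimal.

4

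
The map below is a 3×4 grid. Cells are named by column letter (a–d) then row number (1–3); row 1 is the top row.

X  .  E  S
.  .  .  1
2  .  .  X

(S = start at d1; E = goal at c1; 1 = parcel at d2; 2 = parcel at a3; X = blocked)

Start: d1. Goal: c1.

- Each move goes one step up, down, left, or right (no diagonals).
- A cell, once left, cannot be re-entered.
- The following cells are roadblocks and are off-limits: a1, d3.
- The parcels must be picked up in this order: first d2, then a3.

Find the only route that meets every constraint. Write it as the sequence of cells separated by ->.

The waypoints must appear in the order d2, a3, with no cell reused.
Route from d1: down to d2, left to c2, down to c3, 2× left (reaching a3), up to a2, right to b2, up to b1, right to c1 — 9 moves in all.
Check: order respected (1 at step 1, 2 at step 5).

d1 -> d2 -> c2 -> c3 -> b3 -> a3 -> a2 -> b2 -> b1 -> c1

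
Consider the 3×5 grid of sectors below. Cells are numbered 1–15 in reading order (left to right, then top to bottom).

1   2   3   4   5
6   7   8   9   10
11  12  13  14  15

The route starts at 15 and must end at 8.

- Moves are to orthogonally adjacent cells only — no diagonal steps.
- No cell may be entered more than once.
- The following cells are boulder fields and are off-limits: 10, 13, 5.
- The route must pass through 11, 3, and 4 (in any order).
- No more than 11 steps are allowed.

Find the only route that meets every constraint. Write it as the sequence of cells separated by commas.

The 11-move cap with required stops at 11, 3, 4 leaves no slack for detours.
Route from 15: left to 14, 2× up (reaching 4), 3× left (reaching 1), 2× down (reaching 11), right to 12, up to 7, right to 8 — 11 moves in all.
Check: all required cells visited; 11 ≤ 11 moves.

15, 14, 9, 4, 3, 2, 1, 6, 11, 12, 7, 8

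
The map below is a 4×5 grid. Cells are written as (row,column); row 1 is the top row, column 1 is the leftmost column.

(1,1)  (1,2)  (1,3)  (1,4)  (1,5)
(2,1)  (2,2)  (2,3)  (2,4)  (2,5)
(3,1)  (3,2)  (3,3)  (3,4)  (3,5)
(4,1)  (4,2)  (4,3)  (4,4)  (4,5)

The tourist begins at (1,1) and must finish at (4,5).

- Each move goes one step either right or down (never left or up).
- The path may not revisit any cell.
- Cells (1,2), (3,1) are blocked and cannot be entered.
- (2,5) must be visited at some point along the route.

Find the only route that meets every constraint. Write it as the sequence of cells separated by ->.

(1,1) -> (2,1) -> (2,2) -> (2,3) -> (2,4) -> (2,5) -> (3,5) -> (4,5)

Moves only go right or down, so the column and row indices never decrease.
Route from (1,1): down 1 to (2,1), right 4 to (2,5), down 2 to (4,5) — 7 moves in all.
Check: all required cells visited.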